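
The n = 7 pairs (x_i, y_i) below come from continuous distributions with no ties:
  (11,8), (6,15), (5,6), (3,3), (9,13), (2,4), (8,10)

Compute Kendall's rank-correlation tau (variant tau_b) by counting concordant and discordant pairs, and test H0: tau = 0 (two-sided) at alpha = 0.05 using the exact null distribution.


Step 1: Enumerate the 21 unordered pairs (i,j) with i<j and classify each by sign(x_j-x_i) * sign(y_j-y_i).
  (1,2):dx=-5,dy=+7->D; (1,3):dx=-6,dy=-2->C; (1,4):dx=-8,dy=-5->C; (1,5):dx=-2,dy=+5->D
  (1,6):dx=-9,dy=-4->C; (1,7):dx=-3,dy=+2->D; (2,3):dx=-1,dy=-9->C; (2,4):dx=-3,dy=-12->C
  (2,5):dx=+3,dy=-2->D; (2,6):dx=-4,dy=-11->C; (2,7):dx=+2,dy=-5->D; (3,4):dx=-2,dy=-3->C
  (3,5):dx=+4,dy=+7->C; (3,6):dx=-3,dy=-2->C; (3,7):dx=+3,dy=+4->C; (4,5):dx=+6,dy=+10->C
  (4,6):dx=-1,dy=+1->D; (4,7):dx=+5,dy=+7->C; (5,6):dx=-7,dy=-9->C; (5,7):dx=-1,dy=-3->C
  (6,7):dx=+6,dy=+6->C
Step 2: C = 15, D = 6, total pairs = 21.
Step 3: tau = (C - D)/(n(n-1)/2) = (15 - 6)/21 = 0.428571.
Step 4: Exact two-sided p-value (enumerate n! = 5040 permutations of y under H0): p = 0.238889.
Step 5: alpha = 0.05. fail to reject H0.

tau_b = 0.4286 (C=15, D=6), p = 0.238889, fail to reject H0.


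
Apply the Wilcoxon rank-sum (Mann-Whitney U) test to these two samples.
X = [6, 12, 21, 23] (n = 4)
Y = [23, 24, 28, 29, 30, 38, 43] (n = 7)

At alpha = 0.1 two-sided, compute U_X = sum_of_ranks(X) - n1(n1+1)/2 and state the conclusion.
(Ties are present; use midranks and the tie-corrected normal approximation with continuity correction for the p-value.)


Step 1: Combine and sort all 11 observations; assign midranks.
sorted (value, group): (6,X), (12,X), (21,X), (23,X), (23,Y), (24,Y), (28,Y), (29,Y), (30,Y), (38,Y), (43,Y)
ranks: 6->1, 12->2, 21->3, 23->4.5, 23->4.5, 24->6, 28->7, 29->8, 30->9, 38->10, 43->11
Step 2: Rank sum for X: R1 = 1 + 2 + 3 + 4.5 = 10.5.
Step 3: U_X = R1 - n1(n1+1)/2 = 10.5 - 4*5/2 = 10.5 - 10 = 0.5.
       U_Y = n1*n2 - U_X = 28 - 0.5 = 27.5.
Step 4: Ties are present, so use the tie-corrected normal approximation (with continuity correction) for the p-value.
Step 5: p-value = 0.013802; compare to alpha = 0.1. reject H0.

U_X = 0.5, p = 0.013802, reject H0 at alpha = 0.1.


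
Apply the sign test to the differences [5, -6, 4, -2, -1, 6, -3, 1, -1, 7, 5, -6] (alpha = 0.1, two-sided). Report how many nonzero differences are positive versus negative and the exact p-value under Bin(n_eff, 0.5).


Step 1: Discard zero differences. Original n = 12; n_eff = number of nonzero differences = 12.
Nonzero differences (with sign): +5, -6, +4, -2, -1, +6, -3, +1, -1, +7, +5, -6
Step 2: Count signs: positive = 6, negative = 6.
Step 3: Under H0: P(positive) = 0.5, so the number of positives S ~ Bin(12, 0.5).
Step 4: Two-sided exact p-value = sum of Bin(12,0.5) probabilities at or below the observed probability = 1.000000.
Step 5: alpha = 0.1. fail to reject H0.

n_eff = 12, pos = 6, neg = 6, p = 1.000000, fail to reject H0.


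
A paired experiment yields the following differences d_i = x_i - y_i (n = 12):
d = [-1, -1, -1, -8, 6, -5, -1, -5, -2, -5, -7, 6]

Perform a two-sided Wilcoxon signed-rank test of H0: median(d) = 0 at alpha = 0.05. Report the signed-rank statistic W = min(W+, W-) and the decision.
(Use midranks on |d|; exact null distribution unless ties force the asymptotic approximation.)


Step 1: Drop any zero differences (none here) and take |d_i|.
|d| = [1, 1, 1, 8, 6, 5, 1, 5, 2, 5, 7, 6]
Step 2: Midrank |d_i| (ties get averaged ranks).
ranks: |1|->2.5, |1|->2.5, |1|->2.5, |8|->12, |6|->9.5, |5|->7, |1|->2.5, |5|->7, |2|->5, |5|->7, |7|->11, |6|->9.5
Step 3: Attach original signs; sum ranks with positive sign and with negative sign.
W+ = 9.5 + 9.5 = 19
W- = 2.5 + 2.5 + 2.5 + 12 + 7 + 2.5 + 7 + 5 + 7 + 11 = 59
(Check: W+ + W- = 78 should equal n(n+1)/2 = 78.)
Step 4: Test statistic W = min(W+, W-) = 19.
Step 5: Ties in |d|, so use the tie-corrected normal approximation.
        E[W] = n(n+1)/4 = 12*13/4 = 39.
        Tie groups: |d|=1 (t=4), |d|=5 (t=3), |d|=6 (t=2); sum(t^3 - t) = 90.
        Var[W] = n(n+1)(2n+1)/24 - sum(t^3-t)/48 = 3900/24 - 90/48 = 160.625.
        z = (W - E[W]) / sqrt(Var[W]) = (19 - 39) / 12.6738 = -1.5781.
        Two-sided p = 2*Phi(z) = 0.114552.
Step 6: alpha = 0.05. fail to reject H0.

W+ = 19, W- = 59, W = min = 19, p = 0.114552, fail to reject H0.


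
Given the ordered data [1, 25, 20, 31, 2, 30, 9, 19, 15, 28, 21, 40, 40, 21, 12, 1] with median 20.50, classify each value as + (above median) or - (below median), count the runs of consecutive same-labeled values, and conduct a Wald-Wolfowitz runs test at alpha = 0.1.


Step 1: Compute median = 20.50; label A = above, B = below.
Labels in order: BABABABBBAAAAABB  (n_A = 8, n_B = 8)
Step 2: Count runs R = 9.
Step 3: Under H0 (random ordering), E[R] = 2*n_A*n_B/(n_A+n_B) + 1 = 2*8*8/16 + 1 = 9.0000.
        Var[R] = 2*n_A*n_B*(2*n_A*n_B - n_A - n_B) / ((n_A+n_B)^2 * (n_A+n_B-1)) = 14336/3840 = 3.7333.
        SD[R] = 1.9322.
Step 4: R = E[R], so z = 0 with no continuity correction.
Step 5: Two-sided p-value via normal approximation = 2*(1 - Phi(|z|)) = 1.000000.
Step 6: alpha = 0.1. fail to reject H0.

R = 9, z = 0.0000, p = 1.000000, fail to reject H0.


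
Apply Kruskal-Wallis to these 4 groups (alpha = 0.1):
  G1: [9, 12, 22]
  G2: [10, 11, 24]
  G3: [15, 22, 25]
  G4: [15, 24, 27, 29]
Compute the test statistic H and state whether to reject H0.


Step 1: Combine all N = 13 observations and assign midranks.
sorted (value, group, rank): (9,G1,1), (10,G2,2), (11,G2,3), (12,G1,4), (15,G3,5.5), (15,G4,5.5), (22,G1,7.5), (22,G3,7.5), (24,G2,9.5), (24,G4,9.5), (25,G3,11), (27,G4,12), (29,G4,13)
Step 2: Sum ranks within each group.
R_1 = 12.5 (n_1 = 3)
R_2 = 14.5 (n_2 = 3)
R_3 = 24 (n_3 = 3)
R_4 = 40 (n_4 = 4)
Step 3: H = 12/(N(N+1)) * sum(R_i^2/n_i) - 3(N+1)
     = 12/(13*14) * (12.5^2/3 + 14.5^2/3 + 24^2/3 + 40^2/4) - 3*14
     = 0.065934 * 714.167 - 42
     = 5.087912.
Step 4: Ties present; correction factor C = 1 - 18/(13^3 - 13) = 0.991758. Corrected H = 5.087912 / 0.991758 = 5.130194.
Step 5: Under H0, H ~ chi^2(3); p-value = 0.162508.
Step 6: alpha = 0.1. fail to reject H0.

H = 5.1302, df = 3, p = 0.162508, fail to reject H0.


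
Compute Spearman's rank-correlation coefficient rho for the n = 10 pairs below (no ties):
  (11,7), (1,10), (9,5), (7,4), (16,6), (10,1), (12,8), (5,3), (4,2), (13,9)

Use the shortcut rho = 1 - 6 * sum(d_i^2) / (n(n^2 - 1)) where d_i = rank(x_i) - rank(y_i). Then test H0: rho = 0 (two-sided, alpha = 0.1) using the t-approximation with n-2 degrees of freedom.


Step 1: Rank x and y separately (midranks; no ties here).
rank(x): 11->7, 1->1, 9->5, 7->4, 16->10, 10->6, 12->8, 5->3, 4->2, 13->9
rank(y): 7->7, 10->10, 5->5, 4->4, 6->6, 1->1, 8->8, 3->3, 2->2, 9->9
Step 2: d_i = R_x(i) - R_y(i); compute d_i^2.
  (7-7)^2=0, (1-10)^2=81, (5-5)^2=0, (4-4)^2=0, (10-6)^2=16, (6-1)^2=25, (8-8)^2=0, (3-3)^2=0, (2-2)^2=0, (9-9)^2=0
sum(d^2) = 122.
Step 3: rho = 1 - 6*122 / (10*(10^2 - 1)) = 1 - 732/990 = 0.260606.
Step 4: Under H0, t = rho * sqrt((n-2)/(1-rho^2)) = 0.7635 ~ t(8).
Step 5: Two-sided p-value from the t-distribution with 8 df = 0.467089.
Step 6: alpha = 0.1. fail to reject H0.

rho = 0.2606, p = 0.467089, fail to reject H0 at alpha = 0.1.


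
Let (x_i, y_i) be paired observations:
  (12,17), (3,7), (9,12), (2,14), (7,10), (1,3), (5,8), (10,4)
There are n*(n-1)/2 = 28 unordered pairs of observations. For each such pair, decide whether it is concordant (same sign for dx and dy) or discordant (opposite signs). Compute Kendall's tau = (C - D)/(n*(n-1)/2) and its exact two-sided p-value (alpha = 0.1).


Step 1: Enumerate the 28 unordered pairs (i,j) with i<j and classify each by sign(x_j-x_i) * sign(y_j-y_i).
  (1,2):dx=-9,dy=-10->C; (1,3):dx=-3,dy=-5->C; (1,4):dx=-10,dy=-3->C; (1,5):dx=-5,dy=-7->C
  (1,6):dx=-11,dy=-14->C; (1,7):dx=-7,dy=-9->C; (1,8):dx=-2,dy=-13->C; (2,3):dx=+6,dy=+5->C
  (2,4):dx=-1,dy=+7->D; (2,5):dx=+4,dy=+3->C; (2,6):dx=-2,dy=-4->C; (2,7):dx=+2,dy=+1->C
  (2,8):dx=+7,dy=-3->D; (3,4):dx=-7,dy=+2->D; (3,5):dx=-2,dy=-2->C; (3,6):dx=-8,dy=-9->C
  (3,7):dx=-4,dy=-4->C; (3,8):dx=+1,dy=-8->D; (4,5):dx=+5,dy=-4->D; (4,6):dx=-1,dy=-11->C
  (4,7):dx=+3,dy=-6->D; (4,8):dx=+8,dy=-10->D; (5,6):dx=-6,dy=-7->C; (5,7):dx=-2,dy=-2->C
  (5,8):dx=+3,dy=-6->D; (6,7):dx=+4,dy=+5->C; (6,8):dx=+9,dy=+1->C; (7,8):dx=+5,dy=-4->D
Step 2: C = 19, D = 9, total pairs = 28.
Step 3: tau = (C - D)/(n(n-1)/2) = (19 - 9)/28 = 0.357143.
Step 4: Exact two-sided p-value (enumerate n! = 40320 permutations of y under H0): p = 0.275099.
Step 5: alpha = 0.1. fail to reject H0.

tau_b = 0.3571 (C=19, D=9), p = 0.275099, fail to reject H0.


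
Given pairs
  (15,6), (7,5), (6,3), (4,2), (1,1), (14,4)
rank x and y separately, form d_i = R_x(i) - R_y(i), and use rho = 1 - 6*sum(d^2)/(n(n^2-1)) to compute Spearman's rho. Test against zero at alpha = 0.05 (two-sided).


Step 1: Rank x and y separately (midranks; no ties here).
rank(x): 15->6, 7->4, 6->3, 4->2, 1->1, 14->5
rank(y): 6->6, 5->5, 3->3, 2->2, 1->1, 4->4
Step 2: d_i = R_x(i) - R_y(i); compute d_i^2.
  (6-6)^2=0, (4-5)^2=1, (3-3)^2=0, (2-2)^2=0, (1-1)^2=0, (5-4)^2=1
sum(d^2) = 2.
Step 3: rho = 1 - 6*2 / (6*(6^2 - 1)) = 1 - 12/210 = 0.942857.
Step 4: Under H0, t = rho * sqrt((n-2)/(1-rho^2)) = 5.6595 ~ t(4).
Step 5: Two-sided p-value from the t-distribution with 4 df = 0.004805.
Step 6: alpha = 0.05. reject H0.

rho = 0.9429, p = 0.004805, reject H0 at alpha = 0.05.


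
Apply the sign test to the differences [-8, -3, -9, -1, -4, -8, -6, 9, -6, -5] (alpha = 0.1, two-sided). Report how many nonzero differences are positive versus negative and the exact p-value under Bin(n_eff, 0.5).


Step 1: Discard zero differences. Original n = 10; n_eff = number of nonzero differences = 10.
Nonzero differences (with sign): -8, -3, -9, -1, -4, -8, -6, +9, -6, -5
Step 2: Count signs: positive = 1, negative = 9.
Step 3: Under H0: P(positive) = 0.5, so the number of positives S ~ Bin(10, 0.5).
Step 4: Two-sided exact p-value = sum of Bin(10,0.5) probabilities at or below the observed probability = 0.021484.
Step 5: alpha = 0.1. reject H0.

n_eff = 10, pos = 1, neg = 9, p = 0.021484, reject H0.


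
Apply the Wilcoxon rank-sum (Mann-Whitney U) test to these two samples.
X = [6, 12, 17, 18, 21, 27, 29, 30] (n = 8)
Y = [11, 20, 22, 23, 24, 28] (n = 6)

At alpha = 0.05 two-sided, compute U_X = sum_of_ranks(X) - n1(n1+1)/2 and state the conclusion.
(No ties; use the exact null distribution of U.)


Step 1: Combine and sort all 14 observations; assign midranks.
sorted (value, group): (6,X), (11,Y), (12,X), (17,X), (18,X), (20,Y), (21,X), (22,Y), (23,Y), (24,Y), (27,X), (28,Y), (29,X), (30,X)
ranks: 6->1, 11->2, 12->3, 17->4, 18->5, 20->6, 21->7, 22->8, 23->9, 24->10, 27->11, 28->12, 29->13, 30->14
Step 2: Rank sum for X: R1 = 1 + 3 + 4 + 5 + 7 + 11 + 13 + 14 = 58.
Step 3: U_X = R1 - n1(n1+1)/2 = 58 - 8*9/2 = 58 - 36 = 22.
       U_Y = n1*n2 - U_X = 48 - 22 = 26.
Step 4: No ties, so the exact null distribution of U (based on enumerating the C(14,8) = 3003 equally likely rank assignments) gives the two-sided p-value.
Step 5: p-value = 0.851815; compare to alpha = 0.05. fail to reject H0.

U_X = 22, p = 0.851815, fail to reject H0 at alpha = 0.05.


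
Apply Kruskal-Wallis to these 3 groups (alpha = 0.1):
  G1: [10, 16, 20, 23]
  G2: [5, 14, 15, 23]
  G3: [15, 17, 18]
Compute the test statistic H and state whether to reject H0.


Step 1: Combine all N = 11 observations and assign midranks.
sorted (value, group, rank): (5,G2,1), (10,G1,2), (14,G2,3), (15,G2,4.5), (15,G3,4.5), (16,G1,6), (17,G3,7), (18,G3,8), (20,G1,9), (23,G1,10.5), (23,G2,10.5)
Step 2: Sum ranks within each group.
R_1 = 27.5 (n_1 = 4)
R_2 = 19 (n_2 = 4)
R_3 = 19.5 (n_3 = 3)
Step 3: H = 12/(N(N+1)) * sum(R_i^2/n_i) - 3(N+1)
     = 12/(11*12) * (27.5^2/4 + 19^2/4 + 19.5^2/3) - 3*12
     = 0.090909 * 406.062 - 36
     = 0.914773.
Step 4: Ties present; correction factor C = 1 - 12/(11^3 - 11) = 0.990909. Corrected H = 0.914773 / 0.990909 = 0.923165.
Step 5: Under H0, H ~ chi^2(2); p-value = 0.630285.
Step 6: alpha = 0.1. fail to reject H0.

H = 0.9232, df = 2, p = 0.630285, fail to reject H0.


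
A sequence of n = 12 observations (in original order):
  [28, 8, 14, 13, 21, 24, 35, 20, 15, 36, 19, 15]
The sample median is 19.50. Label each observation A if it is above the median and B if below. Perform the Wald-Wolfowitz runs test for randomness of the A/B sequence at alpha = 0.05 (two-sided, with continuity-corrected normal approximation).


Step 1: Compute median = 19.50; label A = above, B = below.
Labels in order: ABBBAAAABABB  (n_A = 6, n_B = 6)
Step 2: Count runs R = 6.
Step 3: Under H0 (random ordering), E[R] = 2*n_A*n_B/(n_A+n_B) + 1 = 2*6*6/12 + 1 = 7.0000.
        Var[R] = 2*n_A*n_B*(2*n_A*n_B - n_A - n_B) / ((n_A+n_B)^2 * (n_A+n_B-1)) = 4320/1584 = 2.7273.
        SD[R] = 1.6514.
Step 4: Continuity-corrected z = (R + 0.5 - E[R]) / SD[R] = (6 + 0.5 - 7.0000) / 1.6514 = -0.3028.
Step 5: Two-sided p-value via normal approximation = 2*(1 - Phi(|z|)) = 0.762069.
Step 6: alpha = 0.05. fail to reject H0.

R = 6, z = -0.3028, p = 0.762069, fail to reject H0.


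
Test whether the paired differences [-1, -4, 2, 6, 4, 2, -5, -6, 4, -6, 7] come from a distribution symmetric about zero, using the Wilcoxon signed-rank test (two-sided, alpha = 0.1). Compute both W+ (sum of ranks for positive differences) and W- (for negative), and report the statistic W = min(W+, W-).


Step 1: Drop any zero differences (none here) and take |d_i|.
|d| = [1, 4, 2, 6, 4, 2, 5, 6, 4, 6, 7]
Step 2: Midrank |d_i| (ties get averaged ranks).
ranks: |1|->1, |4|->5, |2|->2.5, |6|->9, |4|->5, |2|->2.5, |5|->7, |6|->9, |4|->5, |6|->9, |7|->11
Step 3: Attach original signs; sum ranks with positive sign and with negative sign.
W+ = 2.5 + 9 + 5 + 2.5 + 5 + 11 = 35
W- = 1 + 5 + 7 + 9 + 9 = 31
(Check: W+ + W- = 66 should equal n(n+1)/2 = 66.)
Step 4: Test statistic W = min(W+, W-) = 31.
Step 5: Ties in |d|, so use the tie-corrected normal approximation.
        E[W] = n(n+1)/4 = 11*12/4 = 33.
        Tie groups: |d|=2 (t=2), |d|=4 (t=3), |d|=6 (t=3); sum(t^3 - t) = 54.
        Var[W] = n(n+1)(2n+1)/24 - sum(t^3-t)/48 = 3036/24 - 54/48 = 125.375.
        z = (W - E[W]) / sqrt(Var[W]) = (31 - 33) / 11.1971 = -0.1786.
        Two-sided p = 2*Phi(z) = 0.858238.
Step 6: alpha = 0.1. fail to reject H0.

W+ = 35, W- = 31, W = min = 31, p = 0.858238, fail to reject H0.


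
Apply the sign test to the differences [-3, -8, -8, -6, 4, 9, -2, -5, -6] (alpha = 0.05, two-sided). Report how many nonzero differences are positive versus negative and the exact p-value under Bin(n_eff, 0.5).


Step 1: Discard zero differences. Original n = 9; n_eff = number of nonzero differences = 9.
Nonzero differences (with sign): -3, -8, -8, -6, +4, +9, -2, -5, -6
Step 2: Count signs: positive = 2, negative = 7.
Step 3: Under H0: P(positive) = 0.5, so the number of positives S ~ Bin(9, 0.5).
Step 4: Two-sided exact p-value = sum of Bin(9,0.5) probabilities at or below the observed probability = 0.179688.
Step 5: alpha = 0.05. fail to reject H0.

n_eff = 9, pos = 2, neg = 7, p = 0.179688, fail to reject H0.


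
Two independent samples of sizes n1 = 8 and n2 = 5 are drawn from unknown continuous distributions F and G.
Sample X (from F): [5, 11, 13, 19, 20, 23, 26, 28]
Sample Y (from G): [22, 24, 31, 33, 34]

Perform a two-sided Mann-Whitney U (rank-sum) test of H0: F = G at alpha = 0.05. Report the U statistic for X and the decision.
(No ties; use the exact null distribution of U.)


Step 1: Combine and sort all 13 observations; assign midranks.
sorted (value, group): (5,X), (11,X), (13,X), (19,X), (20,X), (22,Y), (23,X), (24,Y), (26,X), (28,X), (31,Y), (33,Y), (34,Y)
ranks: 5->1, 11->2, 13->3, 19->4, 20->5, 22->6, 23->7, 24->8, 26->9, 28->10, 31->11, 33->12, 34->13
Step 2: Rank sum for X: R1 = 1 + 2 + 3 + 4 + 5 + 7 + 9 + 10 = 41.
Step 3: U_X = R1 - n1(n1+1)/2 = 41 - 8*9/2 = 41 - 36 = 5.
       U_Y = n1*n2 - U_X = 40 - 5 = 35.
Step 4: No ties, so the exact null distribution of U (based on enumerating the C(13,8) = 1287 equally likely rank assignments) gives the two-sided p-value.
Step 5: p-value = 0.029526; compare to alpha = 0.05. reject H0.

U_X = 5, p = 0.029526, reject H0 at alpha = 0.05.


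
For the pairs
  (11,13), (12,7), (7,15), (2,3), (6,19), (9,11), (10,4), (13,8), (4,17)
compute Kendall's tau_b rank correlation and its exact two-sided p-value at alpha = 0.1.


Step 1: Enumerate the 36 unordered pairs (i,j) with i<j and classify each by sign(x_j-x_i) * sign(y_j-y_i).
  (1,2):dx=+1,dy=-6->D; (1,3):dx=-4,dy=+2->D; (1,4):dx=-9,dy=-10->C; (1,5):dx=-5,dy=+6->D
  (1,6):dx=-2,dy=-2->C; (1,7):dx=-1,dy=-9->C; (1,8):dx=+2,dy=-5->D; (1,9):dx=-7,dy=+4->D
  (2,3):dx=-5,dy=+8->D; (2,4):dx=-10,dy=-4->C; (2,5):dx=-6,dy=+12->D; (2,6):dx=-3,dy=+4->D
  (2,7):dx=-2,dy=-3->C; (2,8):dx=+1,dy=+1->C; (2,9):dx=-8,dy=+10->D; (3,4):dx=-5,dy=-12->C
  (3,5):dx=-1,dy=+4->D; (3,6):dx=+2,dy=-4->D; (3,7):dx=+3,dy=-11->D; (3,8):dx=+6,dy=-7->D
  (3,9):dx=-3,dy=+2->D; (4,5):dx=+4,dy=+16->C; (4,6):dx=+7,dy=+8->C; (4,7):dx=+8,dy=+1->C
  (4,8):dx=+11,dy=+5->C; (4,9):dx=+2,dy=+14->C; (5,6):dx=+3,dy=-8->D; (5,7):dx=+4,dy=-15->D
  (5,8):dx=+7,dy=-11->D; (5,9):dx=-2,dy=-2->C; (6,7):dx=+1,dy=-7->D; (6,8):dx=+4,dy=-3->D
  (6,9):dx=-5,dy=+6->D; (7,8):dx=+3,dy=+4->C; (7,9):dx=-6,dy=+13->D; (8,9):dx=-9,dy=+9->D
Step 2: C = 14, D = 22, total pairs = 36.
Step 3: tau = (C - D)/(n(n-1)/2) = (14 - 22)/36 = -0.222222.
Step 4: Exact two-sided p-value (enumerate n! = 362880 permutations of y under H0): p = 0.476709.
Step 5: alpha = 0.1. fail to reject H0.

tau_b = -0.2222 (C=14, D=22), p = 0.476709, fail to reject H0.


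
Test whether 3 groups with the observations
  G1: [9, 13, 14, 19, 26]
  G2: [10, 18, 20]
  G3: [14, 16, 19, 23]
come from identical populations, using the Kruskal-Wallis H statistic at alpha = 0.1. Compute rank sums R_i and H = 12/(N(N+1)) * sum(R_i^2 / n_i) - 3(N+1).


Step 1: Combine all N = 12 observations and assign midranks.
sorted (value, group, rank): (9,G1,1), (10,G2,2), (13,G1,3), (14,G1,4.5), (14,G3,4.5), (16,G3,6), (18,G2,7), (19,G1,8.5), (19,G3,8.5), (20,G2,10), (23,G3,11), (26,G1,12)
Step 2: Sum ranks within each group.
R_1 = 29 (n_1 = 5)
R_2 = 19 (n_2 = 3)
R_3 = 30 (n_3 = 4)
Step 3: H = 12/(N(N+1)) * sum(R_i^2/n_i) - 3(N+1)
     = 12/(12*13) * (29^2/5 + 19^2/3 + 30^2/4) - 3*13
     = 0.076923 * 513.533 - 39
     = 0.502564.
Step 4: Ties present; correction factor C = 1 - 12/(12^3 - 12) = 0.993007. Corrected H = 0.502564 / 0.993007 = 0.506103.
Step 5: Under H0, H ~ chi^2(2); p-value = 0.776428.
Step 6: alpha = 0.1. fail to reject H0.

H = 0.5061, df = 2, p = 0.776428, fail to reject H0.


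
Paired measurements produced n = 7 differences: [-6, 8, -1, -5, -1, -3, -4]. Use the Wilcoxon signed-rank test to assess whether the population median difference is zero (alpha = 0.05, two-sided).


Step 1: Drop any zero differences (none here) and take |d_i|.
|d| = [6, 8, 1, 5, 1, 3, 4]
Step 2: Midrank |d_i| (ties get averaged ranks).
ranks: |6|->6, |8|->7, |1|->1.5, |5|->5, |1|->1.5, |3|->3, |4|->4
Step 3: Attach original signs; sum ranks with positive sign and with negative sign.
W+ = 7 = 7
W- = 6 + 1.5 + 5 + 1.5 + 3 + 4 = 21
(Check: W+ + W- = 28 should equal n(n+1)/2 = 28.)
Step 4: Test statistic W = min(W+, W-) = 7.
Step 5: Ties in |d|, so use the tie-corrected normal approximation.
        E[W] = n(n+1)/4 = 7*8/4 = 14.
        Tie groups: |d|=1 (t=2); sum(t^3 - t) = 6.
        Var[W] = n(n+1)(2n+1)/24 - sum(t^3-t)/48 = 840/24 - 6/48 = 34.875.
        z = (W - E[W]) / sqrt(Var[W]) = (7 - 14) / 5.9055 = -1.1853.
        Two-sided p = 2*Phi(z) = 0.235885.
Step 6: alpha = 0.05. fail to reject H0.

W+ = 7, W- = 21, W = min = 7, p = 0.235885, fail to reject H0.


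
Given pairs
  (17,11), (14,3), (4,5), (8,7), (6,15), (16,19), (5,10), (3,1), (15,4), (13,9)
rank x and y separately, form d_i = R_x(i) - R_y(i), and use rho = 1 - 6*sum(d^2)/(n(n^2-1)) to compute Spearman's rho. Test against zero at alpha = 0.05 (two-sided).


Step 1: Rank x and y separately (midranks; no ties here).
rank(x): 17->10, 14->7, 4->2, 8->5, 6->4, 16->9, 5->3, 3->1, 15->8, 13->6
rank(y): 11->8, 3->2, 5->4, 7->5, 15->9, 19->10, 10->7, 1->1, 4->3, 9->6
Step 2: d_i = R_x(i) - R_y(i); compute d_i^2.
  (10-8)^2=4, (7-2)^2=25, (2-4)^2=4, (5-5)^2=0, (4-9)^2=25, (9-10)^2=1, (3-7)^2=16, (1-1)^2=0, (8-3)^2=25, (6-6)^2=0
sum(d^2) = 100.
Step 3: rho = 1 - 6*100 / (10*(10^2 - 1)) = 1 - 600/990 = 0.393939.
Step 4: Under H0, t = rho * sqrt((n-2)/(1-rho^2)) = 1.2123 ~ t(8).
Step 5: Two-sided p-value from the t-distribution with 8 df = 0.259998.
Step 6: alpha = 0.05. fail to reject H0.

rho = 0.3939, p = 0.259998, fail to reject H0 at alpha = 0.05.


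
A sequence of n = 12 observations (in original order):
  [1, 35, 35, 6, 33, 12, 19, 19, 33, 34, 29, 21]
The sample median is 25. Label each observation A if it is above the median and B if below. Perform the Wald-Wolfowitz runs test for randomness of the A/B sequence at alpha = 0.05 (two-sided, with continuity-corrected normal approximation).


Step 1: Compute median = 25; label A = above, B = below.
Labels in order: BAABABBBAAAB  (n_A = 6, n_B = 6)
Step 2: Count runs R = 7.
Step 3: Under H0 (random ordering), E[R] = 2*n_A*n_B/(n_A+n_B) + 1 = 2*6*6/12 + 1 = 7.0000.
        Var[R] = 2*n_A*n_B*(2*n_A*n_B - n_A - n_B) / ((n_A+n_B)^2 * (n_A+n_B-1)) = 4320/1584 = 2.7273.
        SD[R] = 1.6514.
Step 4: R = E[R], so z = 0 with no continuity correction.
Step 5: Two-sided p-value via normal approximation = 2*(1 - Phi(|z|)) = 1.000000.
Step 6: alpha = 0.05. fail to reject H0.

R = 7, z = 0.0000, p = 1.000000, fail to reject H0.


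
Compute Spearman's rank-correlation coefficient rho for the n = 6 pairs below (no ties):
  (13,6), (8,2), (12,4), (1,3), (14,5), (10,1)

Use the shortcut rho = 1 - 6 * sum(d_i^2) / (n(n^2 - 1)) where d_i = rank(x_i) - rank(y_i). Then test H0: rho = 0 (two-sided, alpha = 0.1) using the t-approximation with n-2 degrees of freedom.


Step 1: Rank x and y separately (midranks; no ties here).
rank(x): 13->5, 8->2, 12->4, 1->1, 14->6, 10->3
rank(y): 6->6, 2->2, 4->4, 3->3, 5->5, 1->1
Step 2: d_i = R_x(i) - R_y(i); compute d_i^2.
  (5-6)^2=1, (2-2)^2=0, (4-4)^2=0, (1-3)^2=4, (6-5)^2=1, (3-1)^2=4
sum(d^2) = 10.
Step 3: rho = 1 - 6*10 / (6*(6^2 - 1)) = 1 - 60/210 = 0.714286.
Step 4: Under H0, t = rho * sqrt((n-2)/(1-rho^2)) = 2.0412 ~ t(4).
Step 5: Two-sided p-value from the t-distribution with 4 df = 0.110787.
Step 6: alpha = 0.1. fail to reject H0.

rho = 0.7143, p = 0.110787, fail to reject H0 at alpha = 0.1.


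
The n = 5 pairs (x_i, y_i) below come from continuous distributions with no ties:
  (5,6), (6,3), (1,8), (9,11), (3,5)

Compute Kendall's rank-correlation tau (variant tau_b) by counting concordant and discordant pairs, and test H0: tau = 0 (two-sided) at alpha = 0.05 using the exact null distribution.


Step 1: Enumerate the 10 unordered pairs (i,j) with i<j and classify each by sign(x_j-x_i) * sign(y_j-y_i).
  (1,2):dx=+1,dy=-3->D; (1,3):dx=-4,dy=+2->D; (1,4):dx=+4,dy=+5->C; (1,5):dx=-2,dy=-1->C
  (2,3):dx=-5,dy=+5->D; (2,4):dx=+3,dy=+8->C; (2,5):dx=-3,dy=+2->D; (3,4):dx=+8,dy=+3->C
  (3,5):dx=+2,dy=-3->D; (4,5):dx=-6,dy=-6->C
Step 2: C = 5, D = 5, total pairs = 10.
Step 3: tau = (C - D)/(n(n-1)/2) = (5 - 5)/10 = 0.000000.
Step 4: Exact two-sided p-value (enumerate n! = 120 permutations of y under H0): p = 1.000000.
Step 5: alpha = 0.05. fail to reject H0.

tau_b = 0.0000 (C=5, D=5), p = 1.000000, fail to reject H0.


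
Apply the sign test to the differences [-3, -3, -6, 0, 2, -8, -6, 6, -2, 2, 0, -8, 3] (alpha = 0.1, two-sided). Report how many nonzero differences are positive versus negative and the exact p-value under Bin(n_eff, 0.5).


Step 1: Discard zero differences. Original n = 13; n_eff = number of nonzero differences = 11.
Nonzero differences (with sign): -3, -3, -6, +2, -8, -6, +6, -2, +2, -8, +3
Step 2: Count signs: positive = 4, negative = 7.
Step 3: Under H0: P(positive) = 0.5, so the number of positives S ~ Bin(11, 0.5).
Step 4: Two-sided exact p-value = sum of Bin(11,0.5) probabilities at or below the observed probability = 0.548828.
Step 5: alpha = 0.1. fail to reject H0.

n_eff = 11, pos = 4, neg = 7, p = 0.548828, fail to reject H0.


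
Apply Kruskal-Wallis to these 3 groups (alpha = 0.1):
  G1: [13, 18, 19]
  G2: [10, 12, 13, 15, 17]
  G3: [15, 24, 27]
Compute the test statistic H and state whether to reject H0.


Step 1: Combine all N = 11 observations and assign midranks.
sorted (value, group, rank): (10,G2,1), (12,G2,2), (13,G1,3.5), (13,G2,3.5), (15,G2,5.5), (15,G3,5.5), (17,G2,7), (18,G1,8), (19,G1,9), (24,G3,10), (27,G3,11)
Step 2: Sum ranks within each group.
R_1 = 20.5 (n_1 = 3)
R_2 = 19 (n_2 = 5)
R_3 = 26.5 (n_3 = 3)
Step 3: H = 12/(N(N+1)) * sum(R_i^2/n_i) - 3(N+1)
     = 12/(11*12) * (20.5^2/3 + 19^2/5 + 26.5^2/3) - 3*12
     = 0.090909 * 446.367 - 36
     = 4.578788.
Step 4: Ties present; correction factor C = 1 - 12/(11^3 - 11) = 0.990909. Corrected H = 4.578788 / 0.990909 = 4.620795.
Step 5: Under H0, H ~ chi^2(2); p-value = 0.099222.
Step 6: alpha = 0.1. reject H0.

H = 4.6208, df = 2, p = 0.099222, reject H0.


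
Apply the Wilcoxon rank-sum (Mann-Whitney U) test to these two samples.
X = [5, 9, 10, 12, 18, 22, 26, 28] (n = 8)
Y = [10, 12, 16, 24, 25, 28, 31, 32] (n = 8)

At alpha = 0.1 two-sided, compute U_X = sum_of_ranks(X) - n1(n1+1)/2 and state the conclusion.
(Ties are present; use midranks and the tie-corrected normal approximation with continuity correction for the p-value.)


Step 1: Combine and sort all 16 observations; assign midranks.
sorted (value, group): (5,X), (9,X), (10,X), (10,Y), (12,X), (12,Y), (16,Y), (18,X), (22,X), (24,Y), (25,Y), (26,X), (28,X), (28,Y), (31,Y), (32,Y)
ranks: 5->1, 9->2, 10->3.5, 10->3.5, 12->5.5, 12->5.5, 16->7, 18->8, 22->9, 24->10, 25->11, 26->12, 28->13.5, 28->13.5, 31->15, 32->16
Step 2: Rank sum for X: R1 = 1 + 2 + 3.5 + 5.5 + 8 + 9 + 12 + 13.5 = 54.5.
Step 3: U_X = R1 - n1(n1+1)/2 = 54.5 - 8*9/2 = 54.5 - 36 = 18.5.
       U_Y = n1*n2 - U_X = 64 - 18.5 = 45.5.
Step 4: Ties are present, so use the tie-corrected normal approximation (with continuity correction) for the p-value.
Step 5: p-value = 0.171220; compare to alpha = 0.1. fail to reject H0.

U_X = 18.5, p = 0.171220, fail to reject H0 at alpha = 0.1.


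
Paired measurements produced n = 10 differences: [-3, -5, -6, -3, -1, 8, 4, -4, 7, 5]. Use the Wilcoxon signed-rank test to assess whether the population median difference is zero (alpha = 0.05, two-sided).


Step 1: Drop any zero differences (none here) and take |d_i|.
|d| = [3, 5, 6, 3, 1, 8, 4, 4, 7, 5]
Step 2: Midrank |d_i| (ties get averaged ranks).
ranks: |3|->2.5, |5|->6.5, |6|->8, |3|->2.5, |1|->1, |8|->10, |4|->4.5, |4|->4.5, |7|->9, |5|->6.5
Step 3: Attach original signs; sum ranks with positive sign and with negative sign.
W+ = 10 + 4.5 + 9 + 6.5 = 30
W- = 2.5 + 6.5 + 8 + 2.5 + 1 + 4.5 = 25
(Check: W+ + W- = 55 should equal n(n+1)/2 = 55.)
Step 4: Test statistic W = min(W+, W-) = 25.
Step 5: Ties in |d|, so use the tie-corrected normal approximation.
        E[W] = n(n+1)/4 = 10*11/4 = 27.5.
        Tie groups: |d|=3 (t=2), |d|=4 (t=2), |d|=5 (t=2); sum(t^3 - t) = 18.
        Var[W] = n(n+1)(2n+1)/24 - sum(t^3-t)/48 = 2310/24 - 18/48 = 95.875.
        z = (W - E[W]) / sqrt(Var[W]) = (25 - 27.5) / 9.7916 = -0.2553.
        Two-sided p = 2*Phi(z) = 0.798475.
Step 6: alpha = 0.05. fail to reject H0.

W+ = 30, W- = 25, W = min = 25, p = 0.798475, fail to reject H0.


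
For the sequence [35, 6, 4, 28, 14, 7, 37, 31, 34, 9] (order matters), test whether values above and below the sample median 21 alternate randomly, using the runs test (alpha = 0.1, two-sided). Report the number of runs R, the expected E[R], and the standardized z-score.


Step 1: Compute median = 21; label A = above, B = below.
Labels in order: ABBABBAAAB  (n_A = 5, n_B = 5)
Step 2: Count runs R = 6.
Step 3: Under H0 (random ordering), E[R] = 2*n_A*n_B/(n_A+n_B) + 1 = 2*5*5/10 + 1 = 6.0000.
        Var[R] = 2*n_A*n_B*(2*n_A*n_B - n_A - n_B) / ((n_A+n_B)^2 * (n_A+n_B-1)) = 2000/900 = 2.2222.
        SD[R] = 1.4907.
Step 4: R = E[R], so z = 0 with no continuity correction.
Step 5: Two-sided p-value via normal approximation = 2*(1 - Phi(|z|)) = 1.000000.
Step 6: alpha = 0.1. fail to reject H0.

R = 6, z = 0.0000, p = 1.000000, fail to reject H0.


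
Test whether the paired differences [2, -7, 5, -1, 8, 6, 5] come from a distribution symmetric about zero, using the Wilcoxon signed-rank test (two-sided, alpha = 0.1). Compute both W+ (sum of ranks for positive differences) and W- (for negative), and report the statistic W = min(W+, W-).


Step 1: Drop any zero differences (none here) and take |d_i|.
|d| = [2, 7, 5, 1, 8, 6, 5]
Step 2: Midrank |d_i| (ties get averaged ranks).
ranks: |2|->2, |7|->6, |5|->3.5, |1|->1, |8|->7, |6|->5, |5|->3.5
Step 3: Attach original signs; sum ranks with positive sign and with negative sign.
W+ = 2 + 3.5 + 7 + 5 + 3.5 = 21
W- = 6 + 1 = 7
(Check: W+ + W- = 28 should equal n(n+1)/2 = 28.)
Step 4: Test statistic W = min(W+, W-) = 7.
Step 5: Ties in |d|, so use the tie-corrected normal approximation.
        E[W] = n(n+1)/4 = 7*8/4 = 14.
        Tie groups: |d|=5 (t=2); sum(t^3 - t) = 6.
        Var[W] = n(n+1)(2n+1)/24 - sum(t^3-t)/48 = 840/24 - 6/48 = 34.875.
        z = (W - E[W]) / sqrt(Var[W]) = (7 - 14) / 5.9055 = -1.1853.
        Two-sided p = 2*Phi(z) = 0.235885.
Step 6: alpha = 0.1. fail to reject H0.

W+ = 21, W- = 7, W = min = 7, p = 0.235885, fail to reject H0.


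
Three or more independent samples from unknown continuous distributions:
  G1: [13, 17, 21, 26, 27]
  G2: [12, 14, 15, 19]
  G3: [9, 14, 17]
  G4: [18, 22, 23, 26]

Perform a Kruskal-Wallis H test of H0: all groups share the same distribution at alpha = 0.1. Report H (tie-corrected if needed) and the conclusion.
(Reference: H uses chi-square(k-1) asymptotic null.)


Step 1: Combine all N = 16 observations and assign midranks.
sorted (value, group, rank): (9,G3,1), (12,G2,2), (13,G1,3), (14,G2,4.5), (14,G3,4.5), (15,G2,6), (17,G1,7.5), (17,G3,7.5), (18,G4,9), (19,G2,10), (21,G1,11), (22,G4,12), (23,G4,13), (26,G1,14.5), (26,G4,14.5), (27,G1,16)
Step 2: Sum ranks within each group.
R_1 = 52 (n_1 = 5)
R_2 = 22.5 (n_2 = 4)
R_3 = 13 (n_3 = 3)
R_4 = 48.5 (n_4 = 4)
Step 3: H = 12/(N(N+1)) * sum(R_i^2/n_i) - 3(N+1)
     = 12/(16*17) * (52^2/5 + 22.5^2/4 + 13^2/3 + 48.5^2/4) - 3*17
     = 0.044118 * 1311.76 - 51
     = 6.871691.
Step 4: Ties present; correction factor C = 1 - 18/(16^3 - 16) = 0.995588. Corrected H = 6.871691 / 0.995588 = 6.902142.
Step 5: Under H0, H ~ chi^2(3); p-value = 0.075083.
Step 6: alpha = 0.1. reject H0.

H = 6.9021, df = 3, p = 0.075083, reject H0.


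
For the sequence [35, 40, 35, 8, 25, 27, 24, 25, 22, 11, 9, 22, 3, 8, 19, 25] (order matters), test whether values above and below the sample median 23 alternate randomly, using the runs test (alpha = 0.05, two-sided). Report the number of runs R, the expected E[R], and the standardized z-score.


Step 1: Compute median = 23; label A = above, B = below.
Labels in order: AAABAAAABBBBBBBA  (n_A = 8, n_B = 8)
Step 2: Count runs R = 5.
Step 3: Under H0 (random ordering), E[R] = 2*n_A*n_B/(n_A+n_B) + 1 = 2*8*8/16 + 1 = 9.0000.
        Var[R] = 2*n_A*n_B*(2*n_A*n_B - n_A - n_B) / ((n_A+n_B)^2 * (n_A+n_B-1)) = 14336/3840 = 3.7333.
        SD[R] = 1.9322.
Step 4: Continuity-corrected z = (R + 0.5 - E[R]) / SD[R] = (5 + 0.5 - 9.0000) / 1.9322 = -1.8114.
Step 5: Two-sided p-value via normal approximation = 2*(1 - Phi(|z|)) = 0.070076.
Step 6: alpha = 0.05. fail to reject H0.

R = 5, z = -1.8114, p = 0.070076, fail to reject H0.


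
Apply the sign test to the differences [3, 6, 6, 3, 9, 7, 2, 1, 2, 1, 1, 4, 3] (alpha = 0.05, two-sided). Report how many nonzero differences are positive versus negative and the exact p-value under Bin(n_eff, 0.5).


Step 1: Discard zero differences. Original n = 13; n_eff = number of nonzero differences = 13.
Nonzero differences (with sign): +3, +6, +6, +3, +9, +7, +2, +1, +2, +1, +1, +4, +3
Step 2: Count signs: positive = 13, negative = 0.
Step 3: Under H0: P(positive) = 0.5, so the number of positives S ~ Bin(13, 0.5).
Step 4: Two-sided exact p-value = sum of Bin(13,0.5) probabilities at or below the observed probability = 0.000244.
Step 5: alpha = 0.05. reject H0.

n_eff = 13, pos = 13, neg = 0, p = 0.000244, reject H0.


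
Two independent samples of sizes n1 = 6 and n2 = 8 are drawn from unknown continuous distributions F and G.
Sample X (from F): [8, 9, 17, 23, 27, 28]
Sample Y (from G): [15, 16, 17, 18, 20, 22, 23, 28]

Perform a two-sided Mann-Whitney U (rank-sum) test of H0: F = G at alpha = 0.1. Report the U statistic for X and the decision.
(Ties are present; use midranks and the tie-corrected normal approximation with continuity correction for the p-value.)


Step 1: Combine and sort all 14 observations; assign midranks.
sorted (value, group): (8,X), (9,X), (15,Y), (16,Y), (17,X), (17,Y), (18,Y), (20,Y), (22,Y), (23,X), (23,Y), (27,X), (28,X), (28,Y)
ranks: 8->1, 9->2, 15->3, 16->4, 17->5.5, 17->5.5, 18->7, 20->8, 22->9, 23->10.5, 23->10.5, 27->12, 28->13.5, 28->13.5
Step 2: Rank sum for X: R1 = 1 + 2 + 5.5 + 10.5 + 12 + 13.5 = 44.5.
Step 3: U_X = R1 - n1(n1+1)/2 = 44.5 - 6*7/2 = 44.5 - 21 = 23.5.
       U_Y = n1*n2 - U_X = 48 - 23.5 = 24.5.
Step 4: Ties are present, so use the tie-corrected normal approximation (with continuity correction) for the p-value.
Step 5: p-value = 1.000000; compare to alpha = 0.1. fail to reject H0.

U_X = 23.5, p = 1.000000, fail to reject H0 at alpha = 0.1.


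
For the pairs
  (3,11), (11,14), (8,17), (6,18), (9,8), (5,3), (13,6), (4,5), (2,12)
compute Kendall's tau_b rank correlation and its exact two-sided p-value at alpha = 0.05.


Step 1: Enumerate the 36 unordered pairs (i,j) with i<j and classify each by sign(x_j-x_i) * sign(y_j-y_i).
  (1,2):dx=+8,dy=+3->C; (1,3):dx=+5,dy=+6->C; (1,4):dx=+3,dy=+7->C; (1,5):dx=+6,dy=-3->D
  (1,6):dx=+2,dy=-8->D; (1,7):dx=+10,dy=-5->D; (1,8):dx=+1,dy=-6->D; (1,9):dx=-1,dy=+1->D
  (2,3):dx=-3,dy=+3->D; (2,4):dx=-5,dy=+4->D; (2,5):dx=-2,dy=-6->C; (2,6):dx=-6,dy=-11->C
  (2,7):dx=+2,dy=-8->D; (2,8):dx=-7,dy=-9->C; (2,9):dx=-9,dy=-2->C; (3,4):dx=-2,dy=+1->D
  (3,5):dx=+1,dy=-9->D; (3,6):dx=-3,dy=-14->C; (3,7):dx=+5,dy=-11->D; (3,8):dx=-4,dy=-12->C
  (3,9):dx=-6,dy=-5->C; (4,5):dx=+3,dy=-10->D; (4,6):dx=-1,dy=-15->C; (4,7):dx=+7,dy=-12->D
  (4,8):dx=-2,dy=-13->C; (4,9):dx=-4,dy=-6->C; (5,6):dx=-4,dy=-5->C; (5,7):dx=+4,dy=-2->D
  (5,8):dx=-5,dy=-3->C; (5,9):dx=-7,dy=+4->D; (6,7):dx=+8,dy=+3->C; (6,8):dx=-1,dy=+2->D
  (6,9):dx=-3,dy=+9->D; (7,8):dx=-9,dy=-1->C; (7,9):dx=-11,dy=+6->D; (8,9):dx=-2,dy=+7->D
Step 2: C = 17, D = 19, total pairs = 36.
Step 3: tau = (C - D)/(n(n-1)/2) = (17 - 19)/36 = -0.055556.
Step 4: Exact two-sided p-value (enumerate n! = 362880 permutations of y under H0): p = 0.919455.
Step 5: alpha = 0.05. fail to reject H0.

tau_b = -0.0556 (C=17, D=19), p = 0.919455, fail to reject H0.


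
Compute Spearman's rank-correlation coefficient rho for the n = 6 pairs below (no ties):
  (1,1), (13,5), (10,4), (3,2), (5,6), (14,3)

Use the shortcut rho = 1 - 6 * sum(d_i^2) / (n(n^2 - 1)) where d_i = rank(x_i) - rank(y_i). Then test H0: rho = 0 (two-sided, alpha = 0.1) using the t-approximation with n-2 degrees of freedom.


Step 1: Rank x and y separately (midranks; no ties here).
rank(x): 1->1, 13->5, 10->4, 3->2, 5->3, 14->6
rank(y): 1->1, 5->5, 4->4, 2->2, 6->6, 3->3
Step 2: d_i = R_x(i) - R_y(i); compute d_i^2.
  (1-1)^2=0, (5-5)^2=0, (4-4)^2=0, (2-2)^2=0, (3-6)^2=9, (6-3)^2=9
sum(d^2) = 18.
Step 3: rho = 1 - 6*18 / (6*(6^2 - 1)) = 1 - 108/210 = 0.485714.
Step 4: Under H0, t = rho * sqrt((n-2)/(1-rho^2)) = 1.1113 ~ t(4).
Step 5: Two-sided p-value from the t-distribution with 4 df = 0.328723.
Step 6: alpha = 0.1. fail to reject H0.

rho = 0.4857, p = 0.328723, fail to reject H0 at alpha = 0.1.


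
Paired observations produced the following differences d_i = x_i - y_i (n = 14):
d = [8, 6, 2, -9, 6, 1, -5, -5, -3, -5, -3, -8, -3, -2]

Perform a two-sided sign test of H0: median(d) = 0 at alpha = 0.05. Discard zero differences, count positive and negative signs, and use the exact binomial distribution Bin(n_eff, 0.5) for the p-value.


Step 1: Discard zero differences. Original n = 14; n_eff = number of nonzero differences = 14.
Nonzero differences (with sign): +8, +6, +2, -9, +6, +1, -5, -5, -3, -5, -3, -8, -3, -2
Step 2: Count signs: positive = 5, negative = 9.
Step 3: Under H0: P(positive) = 0.5, so the number of positives S ~ Bin(14, 0.5).
Step 4: Two-sided exact p-value = sum of Bin(14,0.5) probabilities at or below the observed probability = 0.423950.
Step 5: alpha = 0.05. fail to reject H0.

n_eff = 14, pos = 5, neg = 9, p = 0.423950, fail to reject H0.


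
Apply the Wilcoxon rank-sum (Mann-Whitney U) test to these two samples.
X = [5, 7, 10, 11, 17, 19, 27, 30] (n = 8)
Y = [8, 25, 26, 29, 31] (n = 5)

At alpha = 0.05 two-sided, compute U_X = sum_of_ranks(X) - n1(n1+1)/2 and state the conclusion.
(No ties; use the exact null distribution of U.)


Step 1: Combine and sort all 13 observations; assign midranks.
sorted (value, group): (5,X), (7,X), (8,Y), (10,X), (11,X), (17,X), (19,X), (25,Y), (26,Y), (27,X), (29,Y), (30,X), (31,Y)
ranks: 5->1, 7->2, 8->3, 10->4, 11->5, 17->6, 19->7, 25->8, 26->9, 27->10, 29->11, 30->12, 31->13
Step 2: Rank sum for X: R1 = 1 + 2 + 4 + 5 + 6 + 7 + 10 + 12 = 47.
Step 3: U_X = R1 - n1(n1+1)/2 = 47 - 8*9/2 = 47 - 36 = 11.
       U_Y = n1*n2 - U_X = 40 - 11 = 29.
Step 4: No ties, so the exact null distribution of U (based on enumerating the C(13,8) = 1287 equally likely rank assignments) gives the two-sided p-value.
Step 5: p-value = 0.222222; compare to alpha = 0.05. fail to reject H0.

U_X = 11, p = 0.222222, fail to reject H0 at alpha = 0.05.


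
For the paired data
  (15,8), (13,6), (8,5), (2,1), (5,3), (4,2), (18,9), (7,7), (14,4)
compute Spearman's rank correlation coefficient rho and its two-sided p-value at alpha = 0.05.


Step 1: Rank x and y separately (midranks; no ties here).
rank(x): 15->8, 13->6, 8->5, 2->1, 5->3, 4->2, 18->9, 7->4, 14->7
rank(y): 8->8, 6->6, 5->5, 1->1, 3->3, 2->2, 9->9, 7->7, 4->4
Step 2: d_i = R_x(i) - R_y(i); compute d_i^2.
  (8-8)^2=0, (6-6)^2=0, (5-5)^2=0, (1-1)^2=0, (3-3)^2=0, (2-2)^2=0, (9-9)^2=0, (4-7)^2=9, (7-4)^2=9
sum(d^2) = 18.
Step 3: rho = 1 - 6*18 / (9*(9^2 - 1)) = 1 - 108/720 = 0.850000.
Step 4: Under H0, t = rho * sqrt((n-2)/(1-rho^2)) = 4.2691 ~ t(7).
Step 5: Two-sided p-value from the t-distribution with 7 df = 0.003705.
Step 6: alpha = 0.05. reject H0.

rho = 0.8500, p = 0.003705, reject H0 at alpha = 0.05.


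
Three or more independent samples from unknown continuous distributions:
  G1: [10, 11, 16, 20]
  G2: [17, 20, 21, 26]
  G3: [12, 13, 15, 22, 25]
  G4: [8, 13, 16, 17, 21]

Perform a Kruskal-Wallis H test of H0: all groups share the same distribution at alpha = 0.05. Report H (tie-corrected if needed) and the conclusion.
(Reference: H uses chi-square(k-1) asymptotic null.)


Step 1: Combine all N = 18 observations and assign midranks.
sorted (value, group, rank): (8,G4,1), (10,G1,2), (11,G1,3), (12,G3,4), (13,G3,5.5), (13,G4,5.5), (15,G3,7), (16,G1,8.5), (16,G4,8.5), (17,G2,10.5), (17,G4,10.5), (20,G1,12.5), (20,G2,12.5), (21,G2,14.5), (21,G4,14.5), (22,G3,16), (25,G3,17), (26,G2,18)
Step 2: Sum ranks within each group.
R_1 = 26 (n_1 = 4)
R_2 = 55.5 (n_2 = 4)
R_3 = 49.5 (n_3 = 5)
R_4 = 40 (n_4 = 5)
Step 3: H = 12/(N(N+1)) * sum(R_i^2/n_i) - 3(N+1)
     = 12/(18*19) * (26^2/4 + 55.5^2/4 + 49.5^2/5 + 40^2/5) - 3*19
     = 0.035088 * 1749.11 - 57
     = 4.372368.
Step 4: Ties present; correction factor C = 1 - 30/(18^3 - 18) = 0.994840. Corrected H = 4.372368 / 0.994840 = 4.395047.
Step 5: Under H0, H ~ chi^2(3); p-value = 0.221845.
Step 6: alpha = 0.05. fail to reject H0.

H = 4.3950, df = 3, p = 0.221845, fail to reject H0.


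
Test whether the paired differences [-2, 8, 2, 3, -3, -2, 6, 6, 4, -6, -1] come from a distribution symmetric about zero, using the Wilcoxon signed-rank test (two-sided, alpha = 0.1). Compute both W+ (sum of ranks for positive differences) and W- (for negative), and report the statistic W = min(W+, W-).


Step 1: Drop any zero differences (none here) and take |d_i|.
|d| = [2, 8, 2, 3, 3, 2, 6, 6, 4, 6, 1]
Step 2: Midrank |d_i| (ties get averaged ranks).
ranks: |2|->3, |8|->11, |2|->3, |3|->5.5, |3|->5.5, |2|->3, |6|->9, |6|->9, |4|->7, |6|->9, |1|->1
Step 3: Attach original signs; sum ranks with positive sign and with negative sign.
W+ = 11 + 3 + 5.5 + 9 + 9 + 7 = 44.5
W- = 3 + 5.5 + 3 + 9 + 1 = 21.5
(Check: W+ + W- = 66 should equal n(n+1)/2 = 66.)
Step 4: Test statistic W = min(W+, W-) = 21.5.
Step 5: Ties in |d|, so use the tie-corrected normal approximation.
        E[W] = n(n+1)/4 = 11*12/4 = 33.
        Tie groups: |d|=2 (t=3), |d|=3 (t=2), |d|=6 (t=3); sum(t^3 - t) = 54.
        Var[W] = n(n+1)(2n+1)/24 - sum(t^3-t)/48 = 3036/24 - 54/48 = 125.375.
        z = (W - E[W]) / sqrt(Var[W]) = (21.5 - 33) / 11.1971 = -1.0271.
        Two-sided p = 2*Phi(z) = 0.304396.
Step 6: alpha = 0.1. fail to reject H0.

W+ = 44.5, W- = 21.5, W = min = 21.5, p = 0.304396, fail to reject H0.
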